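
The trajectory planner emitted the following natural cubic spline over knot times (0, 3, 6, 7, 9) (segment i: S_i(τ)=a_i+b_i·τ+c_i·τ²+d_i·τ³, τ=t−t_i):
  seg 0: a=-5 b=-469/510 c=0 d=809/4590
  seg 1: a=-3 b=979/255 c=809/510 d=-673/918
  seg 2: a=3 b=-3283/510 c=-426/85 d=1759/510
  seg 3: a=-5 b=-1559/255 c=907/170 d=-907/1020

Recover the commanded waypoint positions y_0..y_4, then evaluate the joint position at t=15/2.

y_0 = S_0(0) = a_0 = -5
y_1 = S_1(0) = a_1 = -3
y_2 = S_2(0) = a_2 = 3
y_3 = S_3(0) = a_3 = -5
y_4 = S_3(2) = -3
t_q=15/2 is in segment 3 (τ=1/2); S_3(τ)=-18589/2720

y_0=-5 y_1=-3 y_2=3 y_3=-5 y_4=-3
S(15/2) = -18589/2720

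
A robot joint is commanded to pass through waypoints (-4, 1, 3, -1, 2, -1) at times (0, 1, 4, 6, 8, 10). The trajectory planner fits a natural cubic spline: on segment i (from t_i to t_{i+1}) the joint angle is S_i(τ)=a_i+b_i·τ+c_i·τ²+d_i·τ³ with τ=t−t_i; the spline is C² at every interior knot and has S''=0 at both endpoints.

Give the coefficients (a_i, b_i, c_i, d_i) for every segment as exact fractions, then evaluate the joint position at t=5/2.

Δ: Δ0=5, Δ1=2/3, Δ2=-2, Δ3=3/2, Δ4=-3/2
row 1: diag=8, rhs=-26; c'=3/8, d'=-13/4
row 2: denom=10−3·3/8=71/8; d'=(-16−3·-13/4)/(71/8)=-50/71
row 3: denom=8−2·16/71=536/71; d'=(21−2·-50/71)/(536/71)=1591/536
row 4: denom=8−2·71/268=1001/134; d'=(-18−2·1591/536)/(1001/134)=-6415/2002
back: M4=-6415/2002
back: M3=1591/536−71/268·-6415/2002=3821/1001
back: M2=-50/71−16/71·3821/1001=-1566/1001
back: M1=-13/4−3/8·-1566/1001=-2666/1001
M: M0=0, M1=-2666/1001, M2=-1566/1001, M3=3821/1001, M4=-6415/2002, M5=0
seg 0: a=-4, c=M0/2=0, d=(M1−M0)/(6·1)=-1333/3003, b=Δ0−h0·(2M0+M1)/6=16348/3003
seg 1: a=1, c=M1/2=-1333/1001, d=(M2−M1)/(6·3)=50/819, b=Δ1−h1·(2M1+M2)/6=12349/3003
seg 2: a=3, c=M2/2=-783/1001, d=(M3−M2)/(6·2)=5387/12012, b=Δ2−h2·(2M2+M3)/6=-515/231
seg 3: a=-1, c=M3/2=3821/2002, d=(M4−M3)/(6·2)=-14057/24024, b=Δ3−h3·(2M3+M4)/6=10/429
seg 4: a=2, c=M4/2=-6415/4004, d=(M5−M4)/(6·2)=6415/24024, b=Δ4−h4·(2M4+M5)/6=3821/6006
t_q=5/2 → seg 1, τ=3/2; S=1+12349/3003·τ+-1333/1001·τ²+50/819·τ³=8765/2002

  seg 0: a=-4 b=16348/3003 c=0 d=-1333/3003
  seg 1: a=1 b=12349/3003 c=-1333/1001 d=50/819
  seg 2: a=3 b=-515/231 c=-783/1001 d=5387/12012
  seg 3: a=-1 b=10/429 c=3821/2002 d=-14057/24024
  seg 4: a=2 b=3821/6006 c=-6415/4004 d=6415/24024
S(5/2) = 8765/2002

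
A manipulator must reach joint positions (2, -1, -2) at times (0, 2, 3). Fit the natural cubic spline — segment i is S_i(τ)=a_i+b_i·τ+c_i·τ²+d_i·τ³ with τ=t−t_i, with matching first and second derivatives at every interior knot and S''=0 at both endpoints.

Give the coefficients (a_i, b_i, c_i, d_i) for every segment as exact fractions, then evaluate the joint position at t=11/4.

  seg 0: a=2 b=-5/3 c=0 d=1/24
  seg 1: a=-1 b=-7/6 c=1/4 d=-1/12
S(11/4) = -453/256

Δ: Δ0=-3/2, Δ1=-1
row 1: diag=6, rhs=3; c'=1/6, d'=1/2
back: M1=1/2
M: M0=0, M1=1/2, M2=0
seg 0: a=2, c=M0/2=0, d=(M1−M0)/(6·2)=1/24, b=Δ0−h0·(2M0+M1)/6=-5/3
seg 1: a=-1, c=M1/2=1/4, d=(M2−M1)/(6·1)=-1/12, b=Δ1−h1·(2M1+M2)/6=-7/6
t_q=11/4 → seg 1, τ=3/4; S=-1+-7/6·τ+1/4·τ²+-1/12·τ³=-453/256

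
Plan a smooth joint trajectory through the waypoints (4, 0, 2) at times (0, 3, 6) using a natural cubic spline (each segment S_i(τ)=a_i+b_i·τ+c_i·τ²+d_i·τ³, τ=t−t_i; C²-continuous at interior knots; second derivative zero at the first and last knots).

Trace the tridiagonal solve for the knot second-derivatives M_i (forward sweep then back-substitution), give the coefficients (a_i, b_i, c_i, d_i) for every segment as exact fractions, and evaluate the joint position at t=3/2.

Δ: Δ0=-4/3, Δ1=2/3
row 1: diag=12, rhs=12; c'=1/4, d'=1
back: M1=1
M: M0=0, M1=1, M2=0
seg 0: a=4, c=M0/2=0, d=(M1−M0)/(6·3)=1/18, b=Δ0−h0·(2M0+M1)/6=-11/6
seg 1: a=0, c=M1/2=1/2, d=(M2−M1)/(6·3)=-1/18, b=Δ1−h1·(2M1+M2)/6=-1/3
t_q=3/2 → seg 0, τ=3/2; S=4+-11/6·τ+0·τ²+1/18·τ³=23/16

  seg 0: a=4 b=-11/6 c=0 d=1/18
  seg 1: a=0 b=-1/3 c=1/2 d=-1/18
S(3/2) = 23/16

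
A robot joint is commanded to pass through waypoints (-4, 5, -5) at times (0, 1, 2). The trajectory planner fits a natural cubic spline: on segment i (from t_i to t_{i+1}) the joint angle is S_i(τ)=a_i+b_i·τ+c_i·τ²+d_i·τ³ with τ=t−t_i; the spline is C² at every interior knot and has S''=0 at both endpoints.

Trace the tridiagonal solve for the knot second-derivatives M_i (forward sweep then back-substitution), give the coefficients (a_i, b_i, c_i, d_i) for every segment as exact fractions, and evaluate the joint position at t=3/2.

  seg 0: a=-4 b=55/4 c=0 d=-19/4
  seg 1: a=5 b=-1/2 c=-57/4 d=19/4
S(3/2) = 57/32

Δ: Δ0=9, Δ1=-10
row 1: diag=4, rhs=-114; c'=1/4, d'=-57/2
back: M1=-57/2
M: M0=0, M1=-57/2, M2=0
seg 0: a=-4, c=M0/2=0, d=(M1−M0)/(6·1)=-19/4, b=Δ0−h0·(2M0+M1)/6=55/4
seg 1: a=5, c=M1/2=-57/4, d=(M2−M1)/(6·1)=19/4, b=Δ1−h1·(2M1+M2)/6=-1/2
t_q=3/2 → seg 1, τ=1/2; S=5+-1/2·τ+-57/4·τ²+19/4·τ³=57/32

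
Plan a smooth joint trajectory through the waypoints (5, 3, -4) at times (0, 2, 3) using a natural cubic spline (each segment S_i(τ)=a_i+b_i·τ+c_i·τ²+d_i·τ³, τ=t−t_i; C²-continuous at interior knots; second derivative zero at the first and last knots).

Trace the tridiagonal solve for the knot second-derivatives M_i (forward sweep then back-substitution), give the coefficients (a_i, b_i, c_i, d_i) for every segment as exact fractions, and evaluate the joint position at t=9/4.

  seg 0: a=5 b=1 c=0 d=-1/2
  seg 1: a=3 b=-5 c=-3 d=1
S(9/4) = 101/64

Δ: Δ0=-1, Δ1=-7
row 1: diag=6, rhs=-36; c'=1/6, d'=-6
back: M1=-6
M: M0=0, M1=-6, M2=0
seg 0: a=5, c=M0/2=0, d=(M1−M0)/(6·2)=-1/2, b=Δ0−h0·(2M0+M1)/6=1
seg 1: a=3, c=M1/2=-3, d=(M2−M1)/(6·1)=1, b=Δ1−h1·(2M1+M2)/6=-5
t_q=9/4 → seg 1, τ=1/4; S=3+-5·τ+-3·τ²+1·τ³=101/64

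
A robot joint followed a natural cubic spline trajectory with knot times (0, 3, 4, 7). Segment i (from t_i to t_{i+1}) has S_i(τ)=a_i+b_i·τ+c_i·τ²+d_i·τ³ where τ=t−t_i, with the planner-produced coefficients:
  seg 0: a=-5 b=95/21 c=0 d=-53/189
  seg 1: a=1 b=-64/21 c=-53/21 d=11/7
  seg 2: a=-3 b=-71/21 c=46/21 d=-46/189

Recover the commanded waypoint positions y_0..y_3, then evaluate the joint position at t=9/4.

y_0=-5 y_1=1 y_2=-3 y_3=0
S(9/4) = 127/64

y_0 = S_0(0) = a_0 = -5
y_1 = S_1(0) = a_1 = 1
y_2 = S_2(0) = a_2 = -3
y_3 = S_2(3) = 0
t_q=9/4 is in segment 0 (τ=9/4); S_0(τ)=127/64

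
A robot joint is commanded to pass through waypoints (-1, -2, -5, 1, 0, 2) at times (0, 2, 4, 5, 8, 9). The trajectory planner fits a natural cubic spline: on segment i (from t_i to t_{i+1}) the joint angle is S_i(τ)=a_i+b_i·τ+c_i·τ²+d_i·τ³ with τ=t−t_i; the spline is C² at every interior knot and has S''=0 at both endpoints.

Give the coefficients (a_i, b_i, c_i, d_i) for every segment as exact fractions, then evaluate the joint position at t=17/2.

Δ: Δ0=-1/2, Δ1=-3/2, Δ2=6, Δ3=-1/3, Δ4=2
row 1: diag=8, rhs=-6; c'=1/4, d'=-3/4
row 2: denom=6−2·1/4=11/2; d'=(45−2·-3/4)/(11/2)=93/11
row 3: denom=8−1·2/11=86/11; d'=(-38−1·93/11)/(86/11)=-511/86
row 4: denom=8−3·33/86=589/86; d'=(14−3·-511/86)/(589/86)=2737/589
back: M4=2737/589
back: M3=-511/86−33/86·2737/589=-4550/589
back: M2=93/11−2/11·-4550/589=5807/589
back: M1=-3/4−1/4·5807/589=-3787/1178
M: M0=0, M1=-3787/1178, M2=5807/589, M3=-4550/589, M4=2737/589, M5=0
seg 0: a=-1, c=M0/2=0, d=(M1−M0)/(6·2)=-3787/14136, b=Δ0−h0·(2M0+M1)/6=1010/1767
seg 1: a=-2, c=M1/2=-3787/2356, d=(M2−M1)/(6·2)=15401/14136, b=Δ1−h1·(2M1+M2)/6=-9341/3534
seg 2: a=-5, c=M2/2=5807/1178, d=(M3−M2)/(6·1)=-10357/3534, b=Δ2−h2·(2M2+M3)/6=7070/1767
seg 3: a=1, c=M3/2=-2275/589, d=(M4−M3)/(6·3)=2429/3534, b=Δ3−h3·(2M3+M4)/6=17911/3534
seg 4: a=0, c=M4/2=2737/1178, d=(M5−M4)/(6·1)=-2737/3534, b=Δ4−h4·(2M4+M5)/6=797/1767
t_q=17/2 → seg 4, τ=1/2; S=0+797/1767·τ+2737/1178·τ²+-2737/3534·τ³=6687/9424

  seg 0: a=-1 b=1010/1767 c=0 d=-3787/14136
  seg 1: a=-2 b=-9341/3534 c=-3787/2356 d=15401/14136
  seg 2: a=-5 b=7070/1767 c=5807/1178 d=-10357/3534
  seg 3: a=1 b=17911/3534 c=-2275/589 d=2429/3534
  seg 4: a=0 b=797/1767 c=2737/1178 d=-2737/3534
S(17/2) = 6687/9424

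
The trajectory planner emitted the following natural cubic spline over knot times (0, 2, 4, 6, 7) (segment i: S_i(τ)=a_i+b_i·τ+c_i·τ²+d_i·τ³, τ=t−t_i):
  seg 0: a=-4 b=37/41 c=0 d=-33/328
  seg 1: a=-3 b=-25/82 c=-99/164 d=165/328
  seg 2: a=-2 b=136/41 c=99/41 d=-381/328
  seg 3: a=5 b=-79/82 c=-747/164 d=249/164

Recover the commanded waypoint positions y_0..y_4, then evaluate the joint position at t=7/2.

y_0 = S_0(0) = a_0 = -4
y_1 = S_1(0) = a_1 = -3
y_2 = S_2(0) = a_2 = -2
y_3 = S_3(0) = a_3 = 5
y_4 = S_3(1) = 1
t_q=7/2 is in segment 1 (τ=3/2); S_1(τ)=-8181/2624

y_0=-4 y_1=-3 y_2=-2 y_3=5 y_4=1
S(7/2) = -8181/2624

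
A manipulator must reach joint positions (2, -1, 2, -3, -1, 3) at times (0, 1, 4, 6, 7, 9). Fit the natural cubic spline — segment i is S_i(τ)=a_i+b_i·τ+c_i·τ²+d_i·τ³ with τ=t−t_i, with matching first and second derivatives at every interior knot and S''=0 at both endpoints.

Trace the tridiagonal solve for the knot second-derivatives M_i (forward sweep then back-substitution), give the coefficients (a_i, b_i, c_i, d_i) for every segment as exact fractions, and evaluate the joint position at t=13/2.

Δ: Δ0=-3, Δ1=1, Δ2=-5/2, Δ3=2, Δ4=2
row 1: diag=8, rhs=24; c'=3/8, d'=3
row 2: denom=10−3·3/8=71/8; d'=(-21−3·3)/(71/8)=-240/71
row 3: denom=6−2·16/71=394/71; d'=(27−2·-240/71)/(394/71)=2397/394
row 4: denom=6−1·71/394=2293/394; d'=(0−1·2397/394)/(2293/394)=-2397/2293
back: M4=-2397/2293
back: M3=2397/394−71/394·-2397/2293=14382/2293
back: M2=-240/71−16/71·14382/2293=-10992/2293
back: M1=3−3/8·-10992/2293=11001/2293
M: M0=0, M1=11001/2293, M2=-10992/2293, M3=14382/2293, M4=-2397/2293, M5=0
seg 0: a=2, c=M0/2=0, d=(M1−M0)/(6·1)=3667/4586, b=Δ0−h0·(2M0+M1)/6=-17425/4586
seg 1: a=-1, c=M1/2=11001/4586, d=(M2−M1)/(6·3)=-7331/13758, b=Δ1−h1·(2M1+M2)/6=-3212/2293
seg 2: a=2, c=M2/2=-5496/2293, d=(M3−M2)/(6·2)=4229/4586, b=Δ2−h2·(2M2+M3)/6=-6397/4586
seg 3: a=-3, c=M3/2=7191/2293, d=(M4−M3)/(6·1)=-5593/4586, b=Δ3−h3·(2M3+M4)/6=383/4586
seg 4: a=-1, c=M4/2=-2397/4586, d=(M5−M4)/(6·2)=799/9172, b=Δ4−h4·(2M4+M5)/6=6184/2293
t_q=13/2 → seg 3, τ=1/2; S=-3+383/4586·τ+7191/2293·τ²+-5593/4586·τ³=-85361/36688

  seg 0: a=2 b=-17425/4586 c=0 d=3667/4586
  seg 1: a=-1 b=-3212/2293 c=11001/4586 d=-7331/13758
  seg 2: a=2 b=-6397/4586 c=-5496/2293 d=4229/4586
  seg 3: a=-3 b=383/4586 c=7191/2293 d=-5593/4586
  seg 4: a=-1 b=6184/2293 c=-2397/4586 d=799/9172
S(13/2) = -85361/36688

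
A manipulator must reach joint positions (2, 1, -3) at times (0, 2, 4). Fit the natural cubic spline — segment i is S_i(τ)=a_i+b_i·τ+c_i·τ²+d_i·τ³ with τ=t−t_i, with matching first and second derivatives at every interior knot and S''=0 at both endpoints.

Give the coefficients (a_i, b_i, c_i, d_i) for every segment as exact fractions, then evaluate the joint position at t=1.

  seg 0: a=2 b=-1/8 c=0 d=-3/32
  seg 1: a=1 b=-5/4 c=-9/16 d=3/32
S(1) = 57/32

Δ: Δ0=-1/2, Δ1=-2
row 1: diag=8, rhs=-9; c'=1/4, d'=-9/8
back: M1=-9/8
M: M0=0, M1=-9/8, M2=0
seg 0: a=2, c=M0/2=0, d=(M1−M0)/(6·2)=-3/32, b=Δ0−h0·(2M0+M1)/6=-1/8
seg 1: a=1, c=M1/2=-9/16, d=(M2−M1)/(6·2)=3/32, b=Δ1−h1·(2M1+M2)/6=-5/4
t_q=1 → seg 0, τ=1; S=2+-1/8·τ+0·τ²+-3/32·τ³=57/32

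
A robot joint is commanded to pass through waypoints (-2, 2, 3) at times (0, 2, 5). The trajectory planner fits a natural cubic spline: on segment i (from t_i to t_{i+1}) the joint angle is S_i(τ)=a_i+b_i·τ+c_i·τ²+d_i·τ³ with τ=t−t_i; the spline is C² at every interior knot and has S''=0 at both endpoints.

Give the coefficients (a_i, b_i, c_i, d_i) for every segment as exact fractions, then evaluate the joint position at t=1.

Δ: Δ0=2, Δ1=1/3
row 1: diag=10, rhs=-10; c'=3/10, d'=-1
back: M1=-1
M: M0=0, M1=-1, M2=0
seg 0: a=-2, c=M0/2=0, d=(M1−M0)/(6·2)=-1/12, b=Δ0−h0·(2M0+M1)/6=7/3
seg 1: a=2, c=M1/2=-1/2, d=(M2−M1)/(6·3)=1/18, b=Δ1−h1·(2M1+M2)/6=4/3
t_q=1 → seg 0, τ=1; S=-2+7/3·τ+0·τ²+-1/12·τ³=1/4

  seg 0: a=-2 b=7/3 c=0 d=-1/12
  seg 1: a=2 b=4/3 c=-1/2 d=1/18
S(1) = 1/4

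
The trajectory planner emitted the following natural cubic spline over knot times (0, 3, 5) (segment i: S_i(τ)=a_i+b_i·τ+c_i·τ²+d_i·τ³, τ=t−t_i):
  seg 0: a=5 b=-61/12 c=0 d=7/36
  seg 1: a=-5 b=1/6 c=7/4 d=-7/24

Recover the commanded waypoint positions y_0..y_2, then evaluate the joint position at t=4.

y_0=5 y_1=-5 y_2=0
S(4) = -27/8

y_0 = S_0(0) = a_0 = 5
y_1 = S_1(0) = a_1 = -5
y_2 = S_1(2) = 0
t_q=4 is in segment 1 (τ=1); S_1(τ)=-27/8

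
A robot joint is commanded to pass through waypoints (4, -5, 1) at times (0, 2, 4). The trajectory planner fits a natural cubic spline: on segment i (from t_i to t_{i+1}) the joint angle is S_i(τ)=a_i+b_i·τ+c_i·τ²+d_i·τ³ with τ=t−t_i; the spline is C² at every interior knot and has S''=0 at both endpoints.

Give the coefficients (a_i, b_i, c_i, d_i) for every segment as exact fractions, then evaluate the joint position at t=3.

Δ: Δ0=-9/2, Δ1=3
row 1: diag=8, rhs=45; c'=1/4, d'=45/8
back: M1=45/8
M: M0=0, M1=45/8, M2=0
seg 0: a=4, c=M0/2=0, d=(M1−M0)/(6·2)=15/32, b=Δ0−h0·(2M0+M1)/6=-51/8
seg 1: a=-5, c=M1/2=45/16, d=(M2−M1)/(6·2)=-15/32, b=Δ1−h1·(2M1+M2)/6=-3/4
t_q=3 → seg 1, τ=1; S=-5+-3/4·τ+45/16·τ²+-15/32·τ³=-109/32

  seg 0: a=4 b=-51/8 c=0 d=15/32
  seg 1: a=-5 b=-3/4 c=45/16 d=-15/32
S(3) = -109/32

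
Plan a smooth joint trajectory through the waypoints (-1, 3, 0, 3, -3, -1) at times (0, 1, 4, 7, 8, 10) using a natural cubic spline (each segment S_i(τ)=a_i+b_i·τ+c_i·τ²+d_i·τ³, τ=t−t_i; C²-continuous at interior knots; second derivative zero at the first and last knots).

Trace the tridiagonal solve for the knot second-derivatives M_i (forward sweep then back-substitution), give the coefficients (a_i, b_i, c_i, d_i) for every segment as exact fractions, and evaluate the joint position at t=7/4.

  seg 0: a=-1 b=5967/1219 c=0 d=-1091/1219
  seg 1: a=3 b=2694/1219 c=-3273/1219 d=5906/10971
  seg 2: a=0 b=774/1219 c=2633/1219 d=-7454/10971
  seg 3: a=3 b=-5790/1219 c=-4821/1219 d=3297/1219
  seg 4: a=-3 b=-5541/1219 c=5070/1219 d=-845/1219
S(7/4) = 131625/39008

Δ: Δ0=4, Δ1=-1, Δ2=1, Δ3=-6, Δ4=1
row 1: diag=8, rhs=-30; c'=3/8, d'=-15/4
row 2: denom=12−3·3/8=87/8; d'=(12−3·-15/4)/(87/8)=62/29
row 3: denom=8−3·8/29=208/29; d'=(-42−3·62/29)/(208/29)=-27/4
row 4: denom=6−1·29/208=1219/208; d'=(42−1·-27/4)/(1219/208)=10140/1219
back: M4=10140/1219
back: M3=-27/4−29/208·10140/1219=-9642/1219
back: M2=62/29−8/29·-9642/1219=5266/1219
back: M1=-15/4−3/8·5266/1219=-6546/1219
M: M0=0, M1=-6546/1219, M2=5266/1219, M3=-9642/1219, M4=10140/1219, M5=0
seg 0: a=-1, c=M0/2=0, d=(M1−M0)/(6·1)=-1091/1219, b=Δ0−h0·(2M0+M1)/6=5967/1219
seg 1: a=3, c=M1/2=-3273/1219, d=(M2−M1)/(6·3)=5906/10971, b=Δ1−h1·(2M1+M2)/6=2694/1219
seg 2: a=0, c=M2/2=2633/1219, d=(M3−M2)/(6·3)=-7454/10971, b=Δ2−h2·(2M2+M3)/6=774/1219
seg 3: a=3, c=M3/2=-4821/1219, d=(M4−M3)/(6·1)=3297/1219, b=Δ3−h3·(2M3+M4)/6=-5790/1219
seg 4: a=-3, c=M4/2=5070/1219, d=(M5−M4)/(6·2)=-845/1219, b=Δ4−h4·(2M4+M5)/6=-5541/1219
t_q=7/4 → seg 1, τ=3/4; S=3+2694/1219·τ+-3273/1219·τ²+5906/10971·τ³=131625/39008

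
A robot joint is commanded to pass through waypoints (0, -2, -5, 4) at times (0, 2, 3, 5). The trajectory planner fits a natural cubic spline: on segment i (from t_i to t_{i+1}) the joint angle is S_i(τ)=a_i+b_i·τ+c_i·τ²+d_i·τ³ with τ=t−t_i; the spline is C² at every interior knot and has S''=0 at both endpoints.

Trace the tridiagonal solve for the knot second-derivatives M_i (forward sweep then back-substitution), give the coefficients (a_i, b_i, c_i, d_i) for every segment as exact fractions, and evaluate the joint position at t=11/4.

  seg 0: a=0 b=4/35 c=0 d=-39/140
  seg 1: a=-2 b=-113/35 c=-117/70 d=19/10
  seg 2: a=-5 b=-61/70 c=141/35 d=-47/70
S(11/4) = -20429/4480

Δ: Δ0=-1, Δ1=-3, Δ2=9/2
row 1: diag=6, rhs=-12; c'=1/6, d'=-2
row 2: denom=6−1·1/6=35/6; d'=(45−1·-2)/(35/6)=282/35
back: M2=282/35
back: M1=-2−1/6·282/35=-117/35
M: M0=0, M1=-117/35, M2=282/35, M3=0
seg 0: a=0, c=M0/2=0, d=(M1−M0)/(6·2)=-39/140, b=Δ0−h0·(2M0+M1)/6=4/35
seg 1: a=-2, c=M1/2=-117/70, d=(M2−M1)/(6·1)=19/10, b=Δ1−h1·(2M1+M2)/6=-113/35
seg 2: a=-5, c=M2/2=141/35, d=(M3−M2)/(6·2)=-47/70, b=Δ2−h2·(2M2+M3)/6=-61/70
t_q=11/4 → seg 1, τ=3/4; S=-2+-113/35·τ+-117/70·τ²+19/10·τ³=-20429/4480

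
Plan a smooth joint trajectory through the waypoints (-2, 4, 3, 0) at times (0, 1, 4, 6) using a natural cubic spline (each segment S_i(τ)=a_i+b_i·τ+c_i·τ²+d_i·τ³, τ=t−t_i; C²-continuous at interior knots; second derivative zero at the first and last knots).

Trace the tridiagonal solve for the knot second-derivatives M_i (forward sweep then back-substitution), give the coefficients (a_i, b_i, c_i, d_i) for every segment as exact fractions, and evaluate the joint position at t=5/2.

  seg 0: a=-2 b=2915/426 c=0 d=-359/426
  seg 1: a=4 b=919/213 c=-359/142 d=139/426
  seg 2: a=3 b=-871/426 c=29/71 d=-29/426
S(5/2) = 6685/1136

Δ: Δ0=6, Δ1=-1/3, Δ2=-3/2
row 1: diag=8, rhs=-38; c'=3/8, d'=-19/4
row 2: denom=10−3·3/8=71/8; d'=(-7−3·-19/4)/(71/8)=58/71
back: M2=58/71
back: M1=-19/4−3/8·58/71=-359/71
M: M0=0, M1=-359/71, M2=58/71, M3=0
seg 0: a=-2, c=M0/2=0, d=(M1−M0)/(6·1)=-359/426, b=Δ0−h0·(2M0+M1)/6=2915/426
seg 1: a=4, c=M1/2=-359/142, d=(M2−M1)/(6·3)=139/426, b=Δ1−h1·(2M1+M2)/6=919/213
seg 2: a=3, c=M2/2=29/71, d=(M3−M2)/(6·2)=-29/426, b=Δ2−h2·(2M2+M3)/6=-871/426
t_q=5/2 → seg 1, τ=3/2; S=4+919/213·τ+-359/142·τ²+139/426·τ³=6685/1136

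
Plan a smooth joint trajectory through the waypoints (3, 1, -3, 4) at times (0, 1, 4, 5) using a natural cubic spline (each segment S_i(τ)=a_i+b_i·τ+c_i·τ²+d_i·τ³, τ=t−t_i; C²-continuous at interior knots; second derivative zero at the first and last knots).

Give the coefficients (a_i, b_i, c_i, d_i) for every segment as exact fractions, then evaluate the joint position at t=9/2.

Δ: Δ0=-2, Δ1=-4/3, Δ2=7
row 1: diag=8, rhs=4; c'=3/8, d'=1/2
row 2: denom=8−3·3/8=55/8; d'=(50−3·1/2)/(55/8)=388/55
back: M2=388/55
back: M1=1/2−3/8·388/55=-118/55
M: M0=0, M1=-118/55, M2=388/55, M3=0
seg 0: a=3, c=M0/2=0, d=(M1−M0)/(6·1)=-59/165, b=Δ0−h0·(2M0+M1)/6=-271/165
seg 1: a=1, c=M1/2=-59/55, d=(M2−M1)/(6·3)=23/45, b=Δ1−h1·(2M1+M2)/6=-448/165
seg 2: a=-3, c=M2/2=194/55, d=(M3−M2)/(6·1)=-194/165, b=Δ2−h2·(2M2+M3)/6=767/165
t_q=9/2 → seg 2, τ=1/2; S=-3+767/165·τ+194/55·τ²+-194/165·τ³=13/220

  seg 0: a=3 b=-271/165 c=0 d=-59/165
  seg 1: a=1 b=-448/165 c=-59/55 d=23/45
  seg 2: a=-3 b=767/165 c=194/55 d=-194/165
S(9/2) = 13/220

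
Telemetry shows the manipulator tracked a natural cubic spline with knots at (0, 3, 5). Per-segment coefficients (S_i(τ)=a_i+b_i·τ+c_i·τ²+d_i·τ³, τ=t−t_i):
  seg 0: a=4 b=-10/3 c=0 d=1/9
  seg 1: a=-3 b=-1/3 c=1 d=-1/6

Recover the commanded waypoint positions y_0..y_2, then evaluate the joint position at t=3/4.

y_0=4 y_1=-3 y_2=-1
S(3/4) = 99/64

y_0 = S_0(0) = a_0 = 4
y_1 = S_1(0) = a_1 = -3
y_2 = S_1(2) = -1
t_q=3/4 is in segment 0 (τ=3/4); S_0(τ)=99/64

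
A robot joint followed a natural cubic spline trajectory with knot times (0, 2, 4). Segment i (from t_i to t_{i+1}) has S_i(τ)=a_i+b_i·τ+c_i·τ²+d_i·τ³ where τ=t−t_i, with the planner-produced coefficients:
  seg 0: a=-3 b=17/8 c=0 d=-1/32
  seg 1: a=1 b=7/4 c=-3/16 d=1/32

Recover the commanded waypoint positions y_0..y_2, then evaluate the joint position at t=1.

y_0 = S_0(0) = a_0 = -3
y_1 = S_1(0) = a_1 = 1
y_2 = S_1(2) = 4
t_q=1 is in segment 0 (τ=1); S_0(τ)=-29/32

y_0=-3 y_1=1 y_2=4
S(1) = -29/32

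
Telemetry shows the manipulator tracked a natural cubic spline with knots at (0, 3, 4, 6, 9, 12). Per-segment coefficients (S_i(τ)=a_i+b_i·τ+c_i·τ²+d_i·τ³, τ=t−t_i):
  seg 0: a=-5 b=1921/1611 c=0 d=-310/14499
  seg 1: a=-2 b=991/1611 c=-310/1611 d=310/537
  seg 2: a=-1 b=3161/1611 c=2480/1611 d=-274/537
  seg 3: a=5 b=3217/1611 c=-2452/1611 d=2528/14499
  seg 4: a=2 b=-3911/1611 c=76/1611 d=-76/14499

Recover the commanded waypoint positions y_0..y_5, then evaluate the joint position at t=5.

y_0=-5 y_1=-2 y_2=-1 y_3=5 y_4=2 y_5=-5
S(5) = 3208/1611

y_0 = S_0(0) = a_0 = -5
y_1 = S_1(0) = a_1 = -2
y_2 = S_2(0) = a_2 = -1
y_3 = S_3(0) = a_3 = 5
y_4 = S_4(0) = a_4 = 2
y_5 = S_4(3) = -5
t_q=5 is in segment 2 (τ=1); S_2(τ)=3208/1611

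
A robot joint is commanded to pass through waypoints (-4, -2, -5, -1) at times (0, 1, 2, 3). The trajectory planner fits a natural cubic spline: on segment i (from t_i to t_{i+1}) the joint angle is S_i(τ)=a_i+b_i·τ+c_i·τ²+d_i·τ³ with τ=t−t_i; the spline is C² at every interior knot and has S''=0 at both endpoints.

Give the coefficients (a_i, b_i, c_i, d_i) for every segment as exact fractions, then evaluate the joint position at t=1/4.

  seg 0: a=-4 b=19/5 c=0 d=-9/5
  seg 1: a=-2 b=-8/5 c=-27/5 d=4
  seg 2: a=-5 b=-2/5 c=33/5 d=-11/5
S(1/4) = -197/64

Δ: Δ0=2, Δ1=-3, Δ2=4
row 1: diag=4, rhs=-30; c'=1/4, d'=-15/2
row 2: denom=4−1·1/4=15/4; d'=(42−1·-15/2)/(15/4)=66/5
back: M2=66/5
back: M1=-15/2−1/4·66/5=-54/5
M: M0=0, M1=-54/5, M2=66/5, M3=0
seg 0: a=-4, c=M0/2=0, d=(M1−M0)/(6·1)=-9/5, b=Δ0−h0·(2M0+M1)/6=19/5
seg 1: a=-2, c=M1/2=-27/5, d=(M2−M1)/(6·1)=4, b=Δ1−h1·(2M1+M2)/6=-8/5
seg 2: a=-5, c=M2/2=33/5, d=(M3−M2)/(6·1)=-11/5, b=Δ2−h2·(2M2+M3)/6=-2/5
t_q=1/4 → seg 0, τ=1/4; S=-4+19/5·τ+0·τ²+-9/5·τ³=-197/64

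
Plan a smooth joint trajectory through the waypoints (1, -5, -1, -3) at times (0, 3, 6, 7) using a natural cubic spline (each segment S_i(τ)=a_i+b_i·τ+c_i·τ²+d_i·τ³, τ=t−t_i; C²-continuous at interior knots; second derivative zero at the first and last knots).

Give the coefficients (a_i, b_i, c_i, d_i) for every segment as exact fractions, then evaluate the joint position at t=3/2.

Δ: Δ0=-2, Δ1=4/3, Δ2=-2
row 1: diag=12, rhs=20; c'=1/4, d'=5/3
row 2: denom=8−3·1/4=29/4; d'=(-20−3·5/3)/(29/4)=-100/29
back: M2=-100/29
back: M1=5/3−1/4·-100/29=220/87
M: M0=0, M1=220/87, M2=-100/29, M3=0
seg 0: a=1, c=M0/2=0, d=(M1−M0)/(6·3)=110/783, b=Δ0−h0·(2M0+M1)/6=-284/87
seg 1: a=-5, c=M1/2=110/87, d=(M2−M1)/(6·3)=-260/783, b=Δ1−h1·(2M1+M2)/6=46/87
seg 2: a=-1, c=M2/2=-50/29, d=(M3−M2)/(6·1)=50/87, b=Δ2−h2·(2M2+M3)/6=-74/87
t_q=3/2 → seg 0, τ=3/2; S=1+-284/87·τ+0·τ²+110/783·τ³=-397/116

  seg 0: a=1 b=-284/87 c=0 d=110/783
  seg 1: a=-5 b=46/87 c=110/87 d=-260/783
  seg 2: a=-1 b=-74/87 c=-50/29 d=50/87
S(3/2) = -397/116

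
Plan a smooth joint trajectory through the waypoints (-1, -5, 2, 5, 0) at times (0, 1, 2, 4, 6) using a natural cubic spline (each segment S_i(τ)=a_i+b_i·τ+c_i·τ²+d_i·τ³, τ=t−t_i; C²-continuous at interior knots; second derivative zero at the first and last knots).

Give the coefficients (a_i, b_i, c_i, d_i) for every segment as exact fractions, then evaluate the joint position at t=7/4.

Δ: Δ0=-4, Δ1=7, Δ2=3/2, Δ3=-5/2
row 1: diag=4, rhs=66; c'=1/4, d'=33/2
row 2: denom=6−1·1/4=23/4; d'=(-33−1·33/2)/(23/4)=-198/23
row 3: denom=8−2·8/23=168/23; d'=(-24−2·-198/23)/(168/23)=-13/14
back: M3=-13/14
back: M2=-198/23−8/23·-13/14=-58/7
back: M1=33/2−1/4·-58/7=130/7
M: M0=0, M1=130/7, M2=-58/7, M3=-13/14, M4=0
seg 0: a=-1, c=M0/2=0, d=(M1−M0)/(6·1)=65/21, b=Δ0−h0·(2M0+M1)/6=-149/21
seg 1: a=-5, c=M1/2=65/7, d=(M2−M1)/(6·1)=-94/21, b=Δ1−h1·(2M1+M2)/6=46/21
seg 2: a=2, c=M2/2=-29/7, d=(M3−M2)/(6·2)=103/168, b=Δ2−h2·(2M2+M3)/6=22/3
seg 3: a=5, c=M3/2=-13/28, d=(M4−M3)/(6·2)=13/168, b=Δ3−h3·(2M3+M4)/6=-79/42
t_q=7/4 → seg 1, τ=3/4; S=-5+46/21·τ+65/7·τ²+-94/21·τ³=-5/224

  seg 0: a=-1 b=-149/21 c=0 d=65/21
  seg 1: a=-5 b=46/21 c=65/7 d=-94/21
  seg 2: a=2 b=22/3 c=-29/7 d=103/168
  seg 3: a=5 b=-79/42 c=-13/28 d=13/168
S(7/4) = -5/224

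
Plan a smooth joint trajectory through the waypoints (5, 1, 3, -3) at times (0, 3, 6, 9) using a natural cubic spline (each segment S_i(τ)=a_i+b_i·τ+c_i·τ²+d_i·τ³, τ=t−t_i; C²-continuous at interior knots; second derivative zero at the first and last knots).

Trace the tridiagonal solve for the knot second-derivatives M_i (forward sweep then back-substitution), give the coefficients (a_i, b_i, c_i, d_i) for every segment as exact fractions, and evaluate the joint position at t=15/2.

  seg 0: a=5 b=-92/45 c=0 d=32/405
  seg 1: a=1 b=4/45 c=32/45 d=-14/81
  seg 2: a=3 b=-14/45 c=-38/45 d=38/405
S(15/2) = 19/20

Δ: Δ0=-4/3, Δ1=2/3, Δ2=-2
row 1: diag=12, rhs=12; c'=1/4, d'=1
row 2: denom=12−3·1/4=45/4; d'=(-16−3·1)/(45/4)=-76/45
back: M2=-76/45
back: M1=1−1/4·-76/45=64/45
M: M0=0, M1=64/45, M2=-76/45, M3=0
seg 0: a=5, c=M0/2=0, d=(M1−M0)/(6·3)=32/405, b=Δ0−h0·(2M0+M1)/6=-92/45
seg 1: a=1, c=M1/2=32/45, d=(M2−M1)/(6·3)=-14/81, b=Δ1−h1·(2M1+M2)/6=4/45
seg 2: a=3, c=M2/2=-38/45, d=(M3−M2)/(6·3)=38/405, b=Δ2−h2·(2M2+M3)/6=-14/45
t_q=15/2 → seg 2, τ=3/2; S=3+-14/45·τ+-38/45·τ²+38/405·τ³=19/20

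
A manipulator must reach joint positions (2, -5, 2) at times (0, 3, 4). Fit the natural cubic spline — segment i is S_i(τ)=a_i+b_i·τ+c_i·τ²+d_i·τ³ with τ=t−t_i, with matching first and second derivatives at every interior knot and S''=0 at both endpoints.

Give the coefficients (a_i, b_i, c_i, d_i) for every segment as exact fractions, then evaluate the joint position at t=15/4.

Δ: Δ0=-7/3, Δ1=7
row 1: diag=8, rhs=56; c'=1/8, d'=7
back: M1=7
M: M0=0, M1=7, M2=0
seg 0: a=2, c=M0/2=0, d=(M1−M0)/(6·3)=7/18, b=Δ0−h0·(2M0+M1)/6=-35/6
seg 1: a=-5, c=M1/2=7/2, d=(M2−M1)/(6·1)=-7/6, b=Δ1−h1·(2M1+M2)/6=14/3
t_q=15/4 → seg 1, τ=3/4; S=-5+14/3·τ+7/2·τ²+-7/6·τ³=-3/128

  seg 0: a=2 b=-35/6 c=0 d=7/18
  seg 1: a=-5 b=14/3 c=7/2 d=-7/6
S(15/4) = -3/128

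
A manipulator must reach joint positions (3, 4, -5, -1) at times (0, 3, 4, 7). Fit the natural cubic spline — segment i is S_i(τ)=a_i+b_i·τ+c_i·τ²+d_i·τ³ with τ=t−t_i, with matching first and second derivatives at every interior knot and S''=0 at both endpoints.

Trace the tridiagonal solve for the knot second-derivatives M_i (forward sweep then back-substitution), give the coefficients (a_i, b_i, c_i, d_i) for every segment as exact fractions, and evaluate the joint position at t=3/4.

  seg 0: a=3 b=92/21 c=0 d=-85/189
  seg 1: a=4 b=-163/21 c=-85/21 d=59/21
  seg 2: a=-5 b=-52/7 c=92/21 d=-92/189
S(3/4) = 2731/448

Δ: Δ0=1/3, Δ1=-9, Δ2=4/3
row 1: diag=8, rhs=-56; c'=1/8, d'=-7
row 2: denom=8−1·1/8=63/8; d'=(62−1·-7)/(63/8)=184/21
back: M2=184/21
back: M1=-7−1/8·184/21=-170/21
M: M0=0, M1=-170/21, M2=184/21, M3=0
seg 0: a=3, c=M0/2=0, d=(M1−M0)/(6·3)=-85/189, b=Δ0−h0·(2M0+M1)/6=92/21
seg 1: a=4, c=M1/2=-85/21, d=(M2−M1)/(6·1)=59/21, b=Δ1−h1·(2M1+M2)/6=-163/21
seg 2: a=-5, c=M2/2=92/21, d=(M3−M2)/(6·3)=-92/189, b=Δ2−h2·(2M2+M3)/6=-52/7
t_q=3/4 → seg 0, τ=3/4; S=3+92/21·τ+0·τ²+-85/189·τ³=2731/448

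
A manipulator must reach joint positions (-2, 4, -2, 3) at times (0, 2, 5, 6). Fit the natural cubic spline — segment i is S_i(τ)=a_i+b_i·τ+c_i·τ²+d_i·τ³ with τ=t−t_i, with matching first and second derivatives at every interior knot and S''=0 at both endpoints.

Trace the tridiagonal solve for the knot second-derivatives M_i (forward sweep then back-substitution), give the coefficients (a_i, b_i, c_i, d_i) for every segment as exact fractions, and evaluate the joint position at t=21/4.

  seg 0: a=-2 b=335/71 c=0 d=-61/142
  seg 1: a=4 b=-31/71 c=-183/71 d=146/213
  seg 2: a=-2 b=185/71 c=255/71 d=-85/71
S(21/4) = -5193/4544

Δ: Δ0=3, Δ1=-2, Δ2=5
row 1: diag=10, rhs=-30; c'=3/10, d'=-3
row 2: denom=8−3·3/10=71/10; d'=(42−3·-3)/(71/10)=510/71
back: M2=510/71
back: M1=-3−3/10·510/71=-366/71
M: M0=0, M1=-366/71, M2=510/71, M3=0
seg 0: a=-2, c=M0/2=0, d=(M1−M0)/(6·2)=-61/142, b=Δ0−h0·(2M0+M1)/6=335/71
seg 1: a=4, c=M1/2=-183/71, d=(M2−M1)/(6·3)=146/213, b=Δ1−h1·(2M1+M2)/6=-31/71
seg 2: a=-2, c=M2/2=255/71, d=(M3−M2)/(6·1)=-85/71, b=Δ2−h2·(2M2+M3)/6=185/71
t_q=21/4 → seg 2, τ=1/4; S=-2+185/71·τ+255/71·τ²+-85/71·τ³=-5193/4544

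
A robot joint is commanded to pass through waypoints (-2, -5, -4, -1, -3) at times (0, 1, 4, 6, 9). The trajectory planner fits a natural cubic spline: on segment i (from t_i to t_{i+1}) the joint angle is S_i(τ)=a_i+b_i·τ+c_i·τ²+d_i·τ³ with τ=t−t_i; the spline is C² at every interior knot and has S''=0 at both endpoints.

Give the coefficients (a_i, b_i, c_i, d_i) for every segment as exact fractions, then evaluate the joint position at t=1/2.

Δ: Δ0=-3, Δ1=1/3, Δ2=3/2, Δ3=-2/3
row 1: diag=8, rhs=20; c'=3/8, d'=5/2
row 2: denom=10−3·3/8=71/8; d'=(7−3·5/2)/(71/8)=-4/71
row 3: denom=10−2·16/71=678/71; d'=(-13−2·-4/71)/(678/71)=-305/226
back: M3=-305/226
back: M2=-4/71−16/71·-305/226=28/113
back: M1=5/2−3/8·28/113=272/113
M: M0=0, M1=272/113, M2=28/113, M3=-305/226, M4=0
seg 0: a=-2, c=M0/2=0, d=(M1−M0)/(6·1)=136/339, b=Δ0−h0·(2M0+M1)/6=-1153/339
seg 1: a=-5, c=M1/2=136/113, d=(M2−M1)/(6·3)=-122/1017, b=Δ1−h1·(2M1+M2)/6=-745/339
seg 2: a=-4, c=M2/2=14/113, d=(M3−M2)/(6·2)=-361/2712, b=Δ2−h2·(2M2+M3)/6=605/339
seg 3: a=-1, c=M3/2=-305/452, d=(M4−M3)/(6·3)=305/4068, b=Δ3−h3·(2M3+M4)/6=463/678
t_q=1/2 → seg 0, τ=1/2; S=-2+-1153/339·τ+0·τ²+136/339·τ³=-825/226

  seg 0: a=-2 b=-1153/339 c=0 d=136/339
  seg 1: a=-5 b=-745/339 c=136/113 d=-122/1017
  seg 2: a=-4 b=605/339 c=14/113 d=-361/2712
  seg 3: a=-1 b=463/678 c=-305/452 d=305/4068
S(1/2) = -825/226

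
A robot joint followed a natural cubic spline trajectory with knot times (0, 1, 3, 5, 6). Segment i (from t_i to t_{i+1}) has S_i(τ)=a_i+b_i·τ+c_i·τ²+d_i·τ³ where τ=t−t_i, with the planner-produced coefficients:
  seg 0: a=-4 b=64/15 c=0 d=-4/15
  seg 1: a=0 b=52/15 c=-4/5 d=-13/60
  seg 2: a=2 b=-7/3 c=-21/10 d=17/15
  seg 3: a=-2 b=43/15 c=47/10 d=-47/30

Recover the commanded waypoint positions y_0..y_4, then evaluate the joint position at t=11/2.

y_0=-4 y_1=0 y_2=2 y_3=-2 y_4=4
S(11/2) = 33/80

y_0 = S_0(0) = a_0 = -4
y_1 = S_1(0) = a_1 = 0
y_2 = S_2(0) = a_2 = 2
y_3 = S_3(0) = a_3 = -2
y_4 = S_3(1) = 4
t_q=11/2 is in segment 3 (τ=1/2); S_3(τ)=33/80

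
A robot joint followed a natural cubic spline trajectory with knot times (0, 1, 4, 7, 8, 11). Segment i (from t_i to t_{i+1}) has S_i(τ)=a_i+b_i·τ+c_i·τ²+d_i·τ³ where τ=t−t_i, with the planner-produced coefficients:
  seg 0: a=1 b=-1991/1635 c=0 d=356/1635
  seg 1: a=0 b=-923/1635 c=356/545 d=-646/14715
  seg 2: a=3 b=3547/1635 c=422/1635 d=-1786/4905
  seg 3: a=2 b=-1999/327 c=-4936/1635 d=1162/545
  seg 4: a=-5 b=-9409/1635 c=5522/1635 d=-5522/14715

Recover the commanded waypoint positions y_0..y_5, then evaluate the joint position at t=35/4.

y_0 = S_0(0) = a_0 = 1
y_1 = S_1(0) = a_1 = 0
y_2 = S_2(0) = a_2 = 3
y_3 = S_3(0) = a_3 = 2
y_4 = S_4(0) = a_4 = -5
y_5 = S_4(3) = -2
t_q=35/4 is in segment 4 (τ=3/4); S_4(τ)=-132101/17440

y_0=1 y_1=0 y_2=3 y_3=2 y_4=-5 y_5=-2
S(35/4) = -132101/17440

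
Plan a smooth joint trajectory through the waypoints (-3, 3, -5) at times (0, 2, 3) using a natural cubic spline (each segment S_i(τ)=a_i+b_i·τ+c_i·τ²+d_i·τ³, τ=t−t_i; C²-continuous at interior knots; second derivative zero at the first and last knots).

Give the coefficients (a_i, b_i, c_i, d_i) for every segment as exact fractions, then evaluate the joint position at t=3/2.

  seg 0: a=-3 b=20/3 c=0 d=-11/12
  seg 1: a=3 b=-13/3 c=-11/2 d=11/6
S(3/2) = 125/32

Δ: Δ0=3, Δ1=-8
row 1: diag=6, rhs=-66; c'=1/6, d'=-11
back: M1=-11
M: M0=0, M1=-11, M2=0
seg 0: a=-3, c=M0/2=0, d=(M1−M0)/(6·2)=-11/12, b=Δ0−h0·(2M0+M1)/6=20/3
seg 1: a=3, c=M1/2=-11/2, d=(M2−M1)/(6·1)=11/6, b=Δ1−h1·(2M1+M2)/6=-13/3
t_q=3/2 → seg 0, τ=3/2; S=-3+20/3·τ+0·τ²+-11/12·τ³=125/32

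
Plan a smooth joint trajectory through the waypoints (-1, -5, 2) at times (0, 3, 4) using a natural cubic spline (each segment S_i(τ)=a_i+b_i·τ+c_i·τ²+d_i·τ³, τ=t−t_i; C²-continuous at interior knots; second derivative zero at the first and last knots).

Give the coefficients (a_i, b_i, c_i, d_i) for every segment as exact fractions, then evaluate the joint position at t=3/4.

  seg 0: a=-1 b=-107/24 c=0 d=25/72
  seg 1: a=-5 b=59/12 c=25/8 d=-25/24
S(3/4) = -2149/512

Δ: Δ0=-4/3, Δ1=7
row 1: diag=8, rhs=50; c'=1/8, d'=25/4
back: M1=25/4
M: M0=0, M1=25/4, M2=0
seg 0: a=-1, c=M0/2=0, d=(M1−M0)/(6·3)=25/72, b=Δ0−h0·(2M0+M1)/6=-107/24
seg 1: a=-5, c=M1/2=25/8, d=(M2−M1)/(6·1)=-25/24, b=Δ1−h1·(2M1+M2)/6=59/12
t_q=3/4 → seg 0, τ=3/4; S=-1+-107/24·τ+0·τ²+25/72·τ³=-2149/512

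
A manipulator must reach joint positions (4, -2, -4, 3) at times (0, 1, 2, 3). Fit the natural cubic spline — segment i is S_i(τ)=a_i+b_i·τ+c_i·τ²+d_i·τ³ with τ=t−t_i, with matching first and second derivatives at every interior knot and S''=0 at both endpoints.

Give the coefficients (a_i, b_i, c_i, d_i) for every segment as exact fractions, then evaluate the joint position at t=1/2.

Δ: Δ0=-6, Δ1=-2, Δ2=7
row 1: diag=4, rhs=24; c'=1/4, d'=6
row 2: denom=4−1·1/4=15/4; d'=(54−1·6)/(15/4)=64/5
back: M2=64/5
back: M1=6−1/4·64/5=14/5
M: M0=0, M1=14/5, M2=64/5, M3=0
seg 0: a=4, c=M0/2=0, d=(M1−M0)/(6·1)=7/15, b=Δ0−h0·(2M0+M1)/6=-97/15
seg 1: a=-2, c=M1/2=7/5, d=(M2−M1)/(6·1)=5/3, b=Δ1−h1·(2M1+M2)/6=-76/15
seg 2: a=-4, c=M2/2=32/5, d=(M3−M2)/(6·1)=-32/15, b=Δ2−h2·(2M2+M3)/6=41/15
t_q=1/2 → seg 0, τ=1/2; S=4+-97/15·τ+0·τ²+7/15·τ³=33/40

  seg 0: a=4 b=-97/15 c=0 d=7/15
  seg 1: a=-2 b=-76/15 c=7/5 d=5/3
  seg 2: a=-4 b=41/15 c=32/5 d=-32/15
S(1/2) = 33/40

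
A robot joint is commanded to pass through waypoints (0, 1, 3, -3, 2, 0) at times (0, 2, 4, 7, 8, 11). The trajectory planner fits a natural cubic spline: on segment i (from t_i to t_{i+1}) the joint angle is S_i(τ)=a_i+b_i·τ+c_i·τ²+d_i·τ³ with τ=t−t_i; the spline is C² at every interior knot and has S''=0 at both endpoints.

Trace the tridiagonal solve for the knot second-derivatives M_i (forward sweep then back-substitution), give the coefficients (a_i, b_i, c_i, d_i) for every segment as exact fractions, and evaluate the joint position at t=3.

  seg 0: a=0 b=1/81 c=0 d=79/648
  seg 1: a=1 b=239/162 c=79/108 d=-157/324
  seg 2: a=3 b=-229/162 c=-235/108 d=1925/2916
  seg 3: a=-3 b=1087/324 c=305/81 d=-229/108
  seg 4: a=2 b=733/162 c=-841/324 d=841/2916
S(3) = 49/18

Δ: Δ0=1/2, Δ1=1, Δ2=-2, Δ3=5, Δ4=-2/3
row 1: diag=8, rhs=3; c'=1/4, d'=3/8
row 2: denom=10−2·1/4=19/2; d'=(-18−2·3/8)/(19/2)=-75/38
row 3: denom=8−3·6/19=134/19; d'=(42−3·-75/38)/(134/19)=1821/268
row 4: denom=8−1·19/134=1053/134; d'=(-34−1·1821/268)/(1053/134)=-841/162
back: M4=-841/162
back: M3=1821/268−19/134·-841/162=610/81
back: M2=-75/38−6/19·610/81=-235/54
back: M1=3/8−1/4·-235/54=79/54
M: M0=0, M1=79/54, M2=-235/54, M3=610/81, M4=-841/162, M5=0
seg 0: a=0, c=M0/2=0, d=(M1−M0)/(6·2)=79/648, b=Δ0−h0·(2M0+M1)/6=1/81
seg 1: a=1, c=M1/2=79/108, d=(M2−M1)/(6·2)=-157/324, b=Δ1−h1·(2M1+M2)/6=239/162
seg 2: a=3, c=M2/2=-235/108, d=(M3−M2)/(6·3)=1925/2916, b=Δ2−h2·(2M2+M3)/6=-229/162
seg 3: a=-3, c=M3/2=305/81, d=(M4−M3)/(6·1)=-229/108, b=Δ3−h3·(2M3+M4)/6=1087/324
seg 4: a=2, c=M4/2=-841/324, d=(M5−M4)/(6·3)=841/2916, b=Δ4−h4·(2M4+M5)/6=733/162
t_q=3 → seg 1, τ=1; S=1+239/162·τ+79/108·τ²+-157/324·τ³=49/18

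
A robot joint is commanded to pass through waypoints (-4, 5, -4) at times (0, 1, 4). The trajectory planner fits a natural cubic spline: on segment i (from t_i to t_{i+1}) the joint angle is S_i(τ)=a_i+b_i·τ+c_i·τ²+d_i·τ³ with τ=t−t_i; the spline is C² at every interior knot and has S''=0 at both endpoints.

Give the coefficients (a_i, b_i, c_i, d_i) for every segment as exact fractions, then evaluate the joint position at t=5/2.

  seg 0: a=-4 b=21/2 c=0 d=-3/2
  seg 1: a=5 b=6 c=-9/2 d=1/2
S(5/2) = 89/16

Δ: Δ0=9, Δ1=-3
row 1: diag=8, rhs=-72; c'=3/8, d'=-9
back: M1=-9
M: M0=0, M1=-9, M2=0
seg 0: a=-4, c=M0/2=0, d=(M1−M0)/(6·1)=-3/2, b=Δ0−h0·(2M0+M1)/6=21/2
seg 1: a=5, c=M1/2=-9/2, d=(M2−M1)/(6·3)=1/2, b=Δ1−h1·(2M1+M2)/6=6
t_q=5/2 → seg 1, τ=3/2; S=5+6·τ+-9/2·τ²+1/2·τ³=89/16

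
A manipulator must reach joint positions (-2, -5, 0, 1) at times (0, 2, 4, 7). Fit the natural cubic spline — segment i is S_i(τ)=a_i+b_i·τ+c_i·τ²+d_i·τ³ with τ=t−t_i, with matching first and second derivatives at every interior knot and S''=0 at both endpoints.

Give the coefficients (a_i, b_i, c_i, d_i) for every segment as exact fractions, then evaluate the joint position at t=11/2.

Δ: Δ0=-3/2, Δ1=5/2, Δ2=1/3
row 1: diag=8, rhs=24; c'=1/4, d'=3
row 2: denom=10−2·1/4=19/2; d'=(-13−2·3)/(19/2)=-2
back: M2=-2
back: M1=3−1/4·-2=7/2
M: M0=0, M1=7/2, M2=-2, M3=0
seg 0: a=-2, c=M0/2=0, d=(M1−M0)/(6·2)=7/24, b=Δ0−h0·(2M0+M1)/6=-8/3
seg 1: a=-5, c=M1/2=7/4, d=(M2−M1)/(6·2)=-11/24, b=Δ1−h1·(2M1+M2)/6=5/6
seg 2: a=0, c=M2/2=-1, d=(M3−M2)/(6·3)=1/9, b=Δ2−h2·(2M2+M3)/6=7/3
t_q=11/2 → seg 2, τ=3/2; S=0+7/3·τ+-1·τ²+1/9·τ³=13/8

  seg 0: a=-2 b=-8/3 c=0 d=7/24
  seg 1: a=-5 b=5/6 c=7/4 d=-11/24
  seg 2: a=0 b=7/3 c=-1 d=1/9
S(11/2) = 13/8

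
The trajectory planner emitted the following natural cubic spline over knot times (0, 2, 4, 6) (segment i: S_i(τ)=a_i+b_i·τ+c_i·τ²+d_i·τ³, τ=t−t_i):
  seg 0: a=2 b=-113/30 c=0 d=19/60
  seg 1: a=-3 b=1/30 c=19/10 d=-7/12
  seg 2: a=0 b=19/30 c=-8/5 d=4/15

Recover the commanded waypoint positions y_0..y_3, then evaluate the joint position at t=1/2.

y_0 = S_0(0) = a_0 = 2
y_1 = S_1(0) = a_1 = -3
y_2 = S_2(0) = a_2 = 0
y_3 = S_2(2) = -3
t_q=1/2 is in segment 0 (τ=1/2); S_0(τ)=5/32

y_0=2 y_1=-3 y_2=0 y_3=-3
S(1/2) = 5/32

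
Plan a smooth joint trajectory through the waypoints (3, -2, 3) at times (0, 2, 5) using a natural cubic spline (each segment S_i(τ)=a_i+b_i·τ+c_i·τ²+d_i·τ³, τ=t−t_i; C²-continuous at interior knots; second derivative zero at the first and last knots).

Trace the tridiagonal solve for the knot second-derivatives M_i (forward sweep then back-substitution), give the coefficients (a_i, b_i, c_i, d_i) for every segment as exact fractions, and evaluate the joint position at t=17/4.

Δ: Δ0=-5/2, Δ1=5/3
row 1: diag=10, rhs=25; c'=3/10, d'=5/2
back: M1=5/2
M: M0=0, M1=5/2, M2=0
seg 0: a=3, c=M0/2=0, d=(M1−M0)/(6·2)=5/24, b=Δ0−h0·(2M0+M1)/6=-10/3
seg 1: a=-2, c=M1/2=5/4, d=(M2−M1)/(6·3)=-5/36, b=Δ1−h1·(2M1+M2)/6=-5/6
t_q=17/4 → seg 1, τ=9/4; S=-2+-5/6·τ+5/4·τ²+-5/36·τ³=223/256

  seg 0: a=3 b=-10/3 c=0 d=5/24
  seg 1: a=-2 b=-5/6 c=5/4 d=-5/36
S(17/4) = 223/256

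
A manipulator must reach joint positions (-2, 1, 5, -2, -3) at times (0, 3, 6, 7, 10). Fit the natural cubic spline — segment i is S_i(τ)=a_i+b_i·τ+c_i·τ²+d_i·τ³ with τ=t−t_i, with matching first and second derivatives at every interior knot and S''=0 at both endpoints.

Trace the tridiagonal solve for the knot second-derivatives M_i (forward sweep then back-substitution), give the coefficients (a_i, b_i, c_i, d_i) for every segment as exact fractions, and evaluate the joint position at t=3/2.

Δ: Δ0=1, Δ1=4/3, Δ2=-7, Δ3=-1/3
row 1: diag=12, rhs=2; c'=1/4, d'=1/6
row 2: denom=8−3·1/4=29/4; d'=(-50−3·1/6)/(29/4)=-202/29
row 3: denom=8−1·4/29=228/29; d'=(40−1·-202/29)/(228/29)=227/38
back: M3=227/38
back: M2=-202/29−4/29·227/38=-148/19
back: M1=1/6−1/4·-148/19=241/114
M: M0=0, M1=241/114, M2=-148/19, M3=227/38, M4=0
seg 0: a=-2, c=M0/2=0, d=(M1−M0)/(6·3)=241/2052, b=Δ0−h0·(2M0+M1)/6=-13/228
seg 1: a=1, c=M1/2=241/228, d=(M2−M1)/(6·3)=-1129/2052, b=Δ1−h1·(2M1+M2)/6=355/114
seg 2: a=5, c=M2/2=-74/19, d=(M3−M2)/(6·1)=523/228, b=Δ2−h2·(2M2+M3)/6=-1231/228
seg 3: a=-2, c=M3/2=227/76, d=(M4−M3)/(6·3)=-227/684, b=Δ3−h3·(2M3+M4)/6=-719/114
t_q=3/2 → seg 0, τ=3/2; S=-2+-13/228·τ+0·τ²+241/2052·τ³=-1027/608

  seg 0: a=-2 b=-13/228 c=0 d=241/2052
  seg 1: a=1 b=355/114 c=241/228 d=-1129/2052
  seg 2: a=5 b=-1231/228 c=-74/19 d=523/228
  seg 3: a=-2 b=-719/114 c=227/76 d=-227/684
S(3/2) = -1027/608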